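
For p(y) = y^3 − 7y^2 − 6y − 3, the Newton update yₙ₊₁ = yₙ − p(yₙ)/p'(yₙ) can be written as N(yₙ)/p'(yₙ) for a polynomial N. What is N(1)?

p'(y) = 3y^2 − 14y − 6.
N(y) = y·p'(y) − p(y) = y·(3y^2 − 14y − 6) − (y^3 − 7y^2 − 6y − 3) = 2y^3 − 7y^2 + 3.
N(1) = −2.

−2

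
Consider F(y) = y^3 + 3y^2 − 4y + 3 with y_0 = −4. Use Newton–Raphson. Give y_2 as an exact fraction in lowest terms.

F'(y) = 3y^2 + 6y − 4.
F(−4) = 3, F'(−4) = 20, so y_1 = (−4) − 3/20 = −83/20.
F(−83/20) = −1647/8000, F'(−83/20) = 9107/400, so y_2 = (−83/20) − (−1647/8000)/(9107/400) = −377117/91070.

−377117/91070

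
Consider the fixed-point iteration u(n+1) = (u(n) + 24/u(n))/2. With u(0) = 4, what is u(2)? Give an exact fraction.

49/10

u(1) = (4 + 24/4)/2 = 5.
u(2) = (5 + 24/5)/2 = 49/10.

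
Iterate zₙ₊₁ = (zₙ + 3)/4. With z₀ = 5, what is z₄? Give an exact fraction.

65/64

z₁ = (5 + 3)/4 = 2.
z₂ = (2 + 3)/4 = 5/4.
z₃ = ((5/4) + 3)/4 = 17/16.
z₄ = ((17/16) + 3)/4 = 65/64.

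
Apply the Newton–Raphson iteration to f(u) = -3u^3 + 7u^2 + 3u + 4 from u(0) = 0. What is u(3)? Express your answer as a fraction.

-1532052/9973195

f'(u) = -9u^2 + 14u + 3.
f(0) = 4, f'(0) = 3, so u(1) = 0 - 4/3 = -4/3.
f(-4/3) = 176/9, f'(-4/3) = -95/3, so u(2) = (-4/3) - (176/9)/(-95/3) = -68/95.
f(-68/95) = 5606656/857375, f'(-68/95) = -104981/9025, so u(3) = (-68/95) - (5606656/857375)/(-104981/9025) = -1532052/9973195.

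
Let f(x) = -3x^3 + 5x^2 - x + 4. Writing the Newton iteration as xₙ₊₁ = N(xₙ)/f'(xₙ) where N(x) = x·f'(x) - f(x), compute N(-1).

7

f'(x) = -9x^2 + 10x - 1.
N(x) = x·f'(x) - f(x) = x·(-9x^2 + 10x - 1) - (-3x^3 + 5x^2 - x + 4) = -6x^3 + 5x^2 - 4.
N(-1) = 7.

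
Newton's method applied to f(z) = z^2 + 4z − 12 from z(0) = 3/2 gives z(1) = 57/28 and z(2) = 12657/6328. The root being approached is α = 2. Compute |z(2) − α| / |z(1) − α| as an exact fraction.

z(1) − α = 57/28 − 2 = 1/28, so |z(1) − α| = 1/28.
z(2) − α = 12657/6328 − 2 = 1/6328, so |z(2) − α| = 1/6328.
Ratio = (1/6328) / (1/28) = 1/226.

1/226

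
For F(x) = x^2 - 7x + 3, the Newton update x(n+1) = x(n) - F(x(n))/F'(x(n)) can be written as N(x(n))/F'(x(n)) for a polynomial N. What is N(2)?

F'(x) = 2x - 7.
N(x) = x·F'(x) - F(x) = x·(2x - 7) - (x^2 - 7x + 3) = x^2 - 3.
N(2) = 1.

1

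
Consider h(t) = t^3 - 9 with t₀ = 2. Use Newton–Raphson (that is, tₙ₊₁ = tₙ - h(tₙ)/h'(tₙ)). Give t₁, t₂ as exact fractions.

h'(t) = 3t^2.
h(2) = -1, h'(2) = 12, so t₁ = 2 - (-1)/12 = 25/12.
h(25/12) = 73/1728, h'(25/12) = 625/48, so t₂ = (25/12) - (73/1728)/(625/48) = 23401/11250.

t₁ = 25/12, t₂ = 23401/11250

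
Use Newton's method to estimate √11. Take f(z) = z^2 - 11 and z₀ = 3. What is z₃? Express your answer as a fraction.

f'(z) = 2z.
f(3) = -2, f'(3) = 6, so z₁ = 3 - (-2)/6 = 10/3.
f(10/3) = 1/9, f'(10/3) = 20/3, so z₂ = (10/3) - (1/9)/(20/3) = 199/60.
f(199/60) = 1/3600, f'(199/60) = 199/30, so z₃ = (199/60) - (1/3600)/(199/30) = 79201/23880.

79201/23880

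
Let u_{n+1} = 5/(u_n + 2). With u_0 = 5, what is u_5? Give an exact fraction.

1205/847

u_1 = 5/(5 + 2) = 5/7.
u_2 = 5/(5/7 + 2) = 35/19.
u_3 = 5/(35/19 + 2) = 95/73.
u_4 = 5/(95/73 + 2) = 365/241.
u_5 = 5/(365/241 + 2) = 1205/847.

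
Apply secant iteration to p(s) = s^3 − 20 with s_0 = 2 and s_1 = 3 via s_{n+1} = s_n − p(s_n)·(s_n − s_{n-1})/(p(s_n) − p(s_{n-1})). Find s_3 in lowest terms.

p(2) = −12, p(3) = 7. s_2 = 3 − 7·(3 − 2)/(7 − (−12)) = 50/19.
p(3) = 7, p(50/19) = −12180/6859. s_3 = (50/19) − (−12180/6859)·((50/19) − 3)/((−12180/6859) − 7) = 23270/8599.

23270/8599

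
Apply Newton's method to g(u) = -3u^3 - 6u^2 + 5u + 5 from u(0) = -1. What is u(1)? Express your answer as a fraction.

g'(u) = -9u^2 - 12u + 5.
g(-1) = -3, g'(-1) = 8, so u(1) = (-1) - (-3)/8 = -5/8.

-5/8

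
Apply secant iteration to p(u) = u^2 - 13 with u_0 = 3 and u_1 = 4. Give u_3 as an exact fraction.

p(3) = -4, p(4) = 3. u_2 = 4 - 3·(4 - 3)/(3 - (-4)) = 25/7.
p(4) = 3, p(25/7) = -12/49. u_3 = (25/7) - (-12/49)·((25/7) - 4)/((-12/49) - 3) = 191/53.

191/53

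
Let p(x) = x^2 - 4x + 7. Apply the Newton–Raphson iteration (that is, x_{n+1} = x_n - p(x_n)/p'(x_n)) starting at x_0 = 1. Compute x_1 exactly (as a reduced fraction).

p'(x) = 2x - 4.
p(1) = 4, p'(1) = -2, so x_1 = 1 - 4/(-2) = 3.

3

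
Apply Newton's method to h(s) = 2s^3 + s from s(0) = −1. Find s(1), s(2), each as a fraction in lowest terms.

h'(s) = 6s^2 + 1.
h(−1) = −3, h'(−1) = 7, so s(1) = (−1) − (−3)/7 = −4/7.
h(−4/7) = −324/343, h'(−4/7) = 145/49, so s(2) = (−4/7) − (−324/343)/(145/49) = −256/1015.

s(1) = −4/7, s(2) = −256/1015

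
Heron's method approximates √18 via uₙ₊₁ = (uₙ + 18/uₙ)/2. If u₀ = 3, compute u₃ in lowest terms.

577/136

u₁ = (3 + 18/3)/2 = 9/2.
u₂ = (9/2 + 18/(9/2))/2 = 17/4.
u₃ = (17/4 + 18/(17/4))/2 = 577/136.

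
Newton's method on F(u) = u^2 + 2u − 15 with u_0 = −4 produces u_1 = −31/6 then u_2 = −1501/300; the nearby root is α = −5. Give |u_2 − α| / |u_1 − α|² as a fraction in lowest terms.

u_1 − α = −31/6 − (−5) = −31/6 + 5 = −1/6, so |u_1 − α| = 1/6.
u_2 − α = −1501/300 − (−5) = −1501/300 + 5 = −1/300, so |u_2 − α| = 1/300.
|u_1 − α|² = 1/36.
Ratio = (1/300) / (1/36) = 3/25.

3/25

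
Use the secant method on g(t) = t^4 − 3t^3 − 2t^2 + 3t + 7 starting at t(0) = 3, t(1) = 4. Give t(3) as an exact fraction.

8254743/2696413

g(3) = −2, g(4) = 51. t(2) = 4 − 51·(4 − 3)/(51 − (−2)) = 161/53.
g(4) = 51, g(161/53) = −10136658/7890481. t(3) = (161/53) − (−10136658/7890481)·((161/53) − 4)/((−10136658/7890481) − 51) = 8254743/2696413.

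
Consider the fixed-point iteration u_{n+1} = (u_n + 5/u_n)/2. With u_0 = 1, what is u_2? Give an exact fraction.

u_1 = (1 + 5/1)/2 = 3.
u_2 = (3 + 5/3)/2 = 7/3.

7/3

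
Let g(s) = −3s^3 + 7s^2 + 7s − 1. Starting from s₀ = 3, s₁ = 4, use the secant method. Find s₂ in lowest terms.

167/55

g(3) = 2, g(4) = −53. s₂ = 4 − (−53)·(4 − 3)/((−53) − 2) = 167/55.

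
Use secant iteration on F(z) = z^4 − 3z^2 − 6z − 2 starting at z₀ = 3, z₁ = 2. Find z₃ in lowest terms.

515314/204417

F(3) = 34, F(2) = −10. z₂ = 2 − (−10)·(2 − 3)/((−10) − 34) = 49/22.
F(2) = −10, F(49/22) = −1320475/234256. z₃ = (49/22) − (−1320475/234256)·((49/22) − 2)/((−1320475/234256) − (−10)) = 515314/204417.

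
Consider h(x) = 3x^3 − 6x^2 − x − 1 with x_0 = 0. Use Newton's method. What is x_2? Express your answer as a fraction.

h'(x) = 9x^2 − 12x − 1.
h(0) = −1, h'(0) = −1, so x_1 = 0 − (−1)/(−1) = −1.
h(−1) = −9, h'(−1) = 20, so x_2 = (−1) − (−9)/20 = −11/20.

−11/20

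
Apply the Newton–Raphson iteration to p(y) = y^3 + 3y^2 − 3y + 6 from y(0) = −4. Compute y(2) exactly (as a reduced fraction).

−861730/210609

p'(y) = 3y^2 + 6y − 3.
p(−4) = 2, p'(−4) = 21, so y(1) = (−4) − 2/21 = −86/21.
p(−86/21) = −764/9261, p'(−86/21) = 3343/147, so y(2) = (−86/21) − (−764/9261)/(3343/147) = −861730/210609.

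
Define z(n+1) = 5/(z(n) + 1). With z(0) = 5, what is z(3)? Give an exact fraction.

z(1) = 5/(5 + 1) = 5/6.
z(2) = 5/(5/6 + 1) = 30/11.
z(3) = 5/(30/11 + 1) = 55/41.

55/41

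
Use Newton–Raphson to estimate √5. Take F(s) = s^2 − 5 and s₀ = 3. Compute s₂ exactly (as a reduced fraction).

F'(s) = 2s.
F(3) = 4, F'(3) = 6, so s₁ = 3 − 4/6 = 7/3.
F(7/3) = 4/9, F'(7/3) = 14/3, so s₂ = (7/3) − (4/9)/(14/3) = 47/21.

47/21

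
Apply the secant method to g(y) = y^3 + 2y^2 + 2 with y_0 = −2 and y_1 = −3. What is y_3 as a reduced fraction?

−1902/823

g(−2) = 2, g(−3) = −7. y_2 = (−3) − (−7)·((−3) − (−2))/((−7) − 2) = −20/9.
g(−3) = −7, g(−20/9) = 658/729. y_3 = (−20/9) − (658/729)·((−20/9) − (−3))/((658/729) − (−7)) = −1902/823.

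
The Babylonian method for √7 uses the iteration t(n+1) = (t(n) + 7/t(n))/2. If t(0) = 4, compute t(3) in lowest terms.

t(1) = (4 + 7/4)/2 = 23/8.
t(2) = (23/8 + 7/(23/8))/2 = 977/368.
t(3) = (977/368 + 7/(977/368))/2 = 1902497/719072.

1902497/719072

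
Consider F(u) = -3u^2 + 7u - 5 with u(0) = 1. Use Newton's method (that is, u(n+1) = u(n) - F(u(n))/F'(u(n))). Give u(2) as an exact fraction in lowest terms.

F'(u) = -6u + 7.
F(1) = -1, F'(1) = 1, so u(1) = 1 - (-1)/1 = 2.
F(2) = -3, F'(2) = -5, so u(2) = 2 - (-3)/(-5) = 7/5.

7/5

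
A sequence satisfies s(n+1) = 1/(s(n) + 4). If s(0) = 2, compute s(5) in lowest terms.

s(1) = 1/(2 + 4) = 1/6.
s(2) = 1/(1/6 + 4) = 6/25.
s(3) = 1/(6/25 + 4) = 25/106.
s(4) = 1/(25/106 + 4) = 106/449.
s(5) = 1/(106/449 + 4) = 449/1902.

449/1902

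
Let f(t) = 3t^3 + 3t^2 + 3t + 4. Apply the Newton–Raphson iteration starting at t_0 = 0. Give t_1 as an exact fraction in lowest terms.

f'(t) = 9t^2 + 6t + 3.
f(0) = 4, f'(0) = 3, so t_1 = 0 − 4/3 = −4/3.

−4/3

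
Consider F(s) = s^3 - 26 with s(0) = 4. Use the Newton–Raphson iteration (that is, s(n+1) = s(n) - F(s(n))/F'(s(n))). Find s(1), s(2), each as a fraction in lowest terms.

F'(s) = 3s^2.
F(4) = 38, F'(4) = 48, so s(1) = 4 - 38/48 = 77/24.
F(77/24) = 97109/13824, F'(77/24) = 5929/192, so s(2) = (77/24) - (97109/13824)/(5929/192) = 636245/213444.

s(1) = 77/24, s(2) = 636245/213444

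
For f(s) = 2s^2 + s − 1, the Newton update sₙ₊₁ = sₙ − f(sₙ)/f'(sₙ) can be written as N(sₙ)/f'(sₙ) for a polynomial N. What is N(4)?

33

f'(s) = 4s + 1.
N(s) = s·f'(s) − f(s) = s·(4s + 1) − (2s^2 + s − 1) = 2s^2 + 1.
N(4) = 33.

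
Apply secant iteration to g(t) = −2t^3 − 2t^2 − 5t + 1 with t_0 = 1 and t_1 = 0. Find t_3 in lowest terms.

81/425

g(1) = −8, g(0) = 1. t_2 = 0 − 1·(0 − 1)/(1 − (−8)) = 1/9.
g(0) = 1, g(1/9) = 304/729. t_3 = (1/9) − (304/729)·((1/9) − 0)/((304/729) − 1) = 81/425.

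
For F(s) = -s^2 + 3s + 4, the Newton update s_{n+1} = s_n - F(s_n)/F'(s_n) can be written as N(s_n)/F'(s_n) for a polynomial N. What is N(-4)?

-20

F'(s) = -2s + 3.
N(s) = s·F'(s) - F(s) = s·(-2s + 3) - (-s^2 + 3s + 4) = -s^2 - 4.
N(-4) = -20.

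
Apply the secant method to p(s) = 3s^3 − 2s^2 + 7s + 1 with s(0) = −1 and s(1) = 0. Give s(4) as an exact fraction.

−218144/1599403

p(−1) = −11, p(0) = 1. s(2) = 0 − 1·(0 − (−1))/(1 − (−11)) = −1/12.
p(0) = 1, p(−1/12) = 77/192. s(3) = (−1/12) − (77/192)·((−1/12) − 0)/((77/192) − 1) = −16/115.
p(−1/12) = 77/192, p(−16/115) = −31493/1520875. s(4) = (−16/115) − (−31493/1520875)·((−16/115) − (−1/12))/((−31493/1520875) − (77/192)) = −218144/1599403.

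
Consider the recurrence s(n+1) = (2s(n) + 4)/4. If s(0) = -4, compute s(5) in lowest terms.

29/16

s(1) = (2·(-4) + 4)/4 = -1.
s(2) = (2·(-1) + 4)/4 = 1/2.
s(3) = (2·(1/2) + 4)/4 = 5/4.
s(4) = (2·(5/4) + 4)/4 = 13/8.
s(5) = (2·(13/8) + 4)/4 = 29/16.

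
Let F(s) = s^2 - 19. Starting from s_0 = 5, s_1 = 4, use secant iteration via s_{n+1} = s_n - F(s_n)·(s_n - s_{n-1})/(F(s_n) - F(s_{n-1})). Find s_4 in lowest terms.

F(5) = 6, F(4) = -3. s_2 = 4 - (-3)·(4 - 5)/((-3) - 6) = 13/3.
F(4) = -3, F(13/3) = -2/9. s_3 = (13/3) - (-2/9)·((13/3) - 4)/((-2/9) - (-3)) = 109/25.
F(13/3) = -2/9, F(109/25) = 6/625. s_4 = (109/25) - (6/625)·((109/25) - (13/3))/((6/625) - (-2/9)) = 1421/326.

1421/326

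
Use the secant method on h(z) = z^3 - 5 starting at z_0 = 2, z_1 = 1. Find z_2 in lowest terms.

11/7

h(2) = 3, h(1) = -4. z_2 = 1 - (-4)·(1 - 2)/((-4) - 3) = 11/7.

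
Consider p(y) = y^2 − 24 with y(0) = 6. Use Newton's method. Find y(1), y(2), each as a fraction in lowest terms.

p'(y) = 2y.
p(6) = 12, p'(6) = 12, so y(1) = 6 − 12/12 = 5.
p(5) = 1, p'(5) = 10, so y(2) = 5 − 1/10 = 49/10.

y(1) = 5, y(2) = 49/10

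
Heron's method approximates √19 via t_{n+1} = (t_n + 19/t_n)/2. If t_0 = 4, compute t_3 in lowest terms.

t_1 = (4 + 19/4)/2 = 35/8.
t_2 = (35/8 + 19/(35/8))/2 = 2441/560.
t_3 = (2441/560 + 19/(2441/560))/2 = 11916881/2733920.

11916881/2733920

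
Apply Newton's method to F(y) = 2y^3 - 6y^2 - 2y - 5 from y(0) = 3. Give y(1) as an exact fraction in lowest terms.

59/16

F'(y) = 6y^2 - 12y - 2.
F(3) = -11, F'(3) = 16, so y(1) = 3 - (-11)/16 = 59/16.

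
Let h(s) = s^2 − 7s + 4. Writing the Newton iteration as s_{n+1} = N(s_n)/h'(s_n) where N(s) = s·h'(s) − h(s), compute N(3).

h'(s) = 2s − 7.
N(s) = s·h'(s) − h(s) = s·(2s − 7) − (s^2 − 7s + 4) = s^2 − 4.
N(3) = 5.

5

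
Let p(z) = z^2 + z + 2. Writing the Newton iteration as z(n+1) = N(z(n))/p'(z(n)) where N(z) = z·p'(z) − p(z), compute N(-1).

−1

p'(z) = 2z + 1.
N(z) = z·p'(z) − p(z) = z·(2z + 1) − (z^2 + z + 2) = z^2 − 2.
N(-1) = −1.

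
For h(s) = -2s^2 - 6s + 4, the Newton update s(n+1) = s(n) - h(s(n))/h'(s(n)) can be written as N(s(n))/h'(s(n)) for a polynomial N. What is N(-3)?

-22

h'(s) = -4s - 6.
N(s) = s·h'(s) - h(s) = s·(-4s - 6) - (-2s^2 - 6s + 4) = -2s^2 - 4.
N(-3) = -22.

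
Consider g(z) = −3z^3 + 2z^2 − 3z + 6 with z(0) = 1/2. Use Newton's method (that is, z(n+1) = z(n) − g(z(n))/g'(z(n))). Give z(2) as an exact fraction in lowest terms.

g'(z) = −9z^2 + 4z − 3.
g(1/2) = 37/8, g'(1/2) = −13/4, so z(1) = (1/2) − (37/8)/(−13/4) = 25/13.
g(25/13) = −30118/2197, g'(25/13) = −4832/169, so z(2) = (25/13) − (−30118/2197)/(−4832/169) = 45341/31408.

45341/31408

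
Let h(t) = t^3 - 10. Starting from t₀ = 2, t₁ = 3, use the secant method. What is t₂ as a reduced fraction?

h(2) = -2, h(3) = 17. t₂ = 3 - 17·(3 - 2)/(17 - (-2)) = 40/19.

40/19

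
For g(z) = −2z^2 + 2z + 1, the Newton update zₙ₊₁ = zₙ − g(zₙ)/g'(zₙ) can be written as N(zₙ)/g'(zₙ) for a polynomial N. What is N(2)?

g'(z) = −4z + 2.
N(z) = z·g'(z) − g(z) = z·(−4z + 2) − (−2z^2 + 2z + 1) = −2z^2 − 1.
N(2) = −9.

−9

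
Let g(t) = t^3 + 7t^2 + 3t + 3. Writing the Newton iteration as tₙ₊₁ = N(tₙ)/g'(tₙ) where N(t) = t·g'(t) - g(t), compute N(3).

114

g'(t) = 3t^2 + 14t + 3.
N(t) = t·g'(t) - g(t) = t·(3t^2 + 14t + 3) - (t^3 + 7t^2 + 3t + 3) = 2t^3 + 7t^2 - 3.
N(3) = 114.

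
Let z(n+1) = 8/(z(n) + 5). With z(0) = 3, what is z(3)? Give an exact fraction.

24/19

z(1) = 8/(3 + 5) = 1.
z(2) = 8/(1 + 5) = 4/3.
z(3) = 8/(4/3 + 5) = 24/19.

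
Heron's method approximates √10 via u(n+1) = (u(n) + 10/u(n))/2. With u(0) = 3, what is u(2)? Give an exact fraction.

u(1) = (3 + 10/3)/2 = 19/6.
u(2) = (19/6 + 10/(19/6))/2 = 721/228.

721/228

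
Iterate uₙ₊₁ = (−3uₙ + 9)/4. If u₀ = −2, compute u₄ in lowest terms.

u₁ = (−3·(−2) + 9)/4 = 15/4.
u₂ = (−3·(15/4) + 9)/4 = −9/16.
u₃ = (−3·(−9/16) + 9)/4 = 171/64.
u₄ = (−3·(171/64) + 9)/4 = 63/256.

63/256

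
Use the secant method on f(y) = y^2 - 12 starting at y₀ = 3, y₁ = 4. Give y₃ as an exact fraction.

45/13

f(3) = -3, f(4) = 4. y₂ = 4 - 4·(4 - 3)/(4 - (-3)) = 24/7.
f(4) = 4, f(24/7) = -12/49. y₃ = (24/7) - (-12/49)·((24/7) - 4)/((-12/49) - 4) = 45/13.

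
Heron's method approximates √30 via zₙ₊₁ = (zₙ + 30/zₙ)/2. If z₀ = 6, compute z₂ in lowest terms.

241/44

z₁ = (6 + 30/6)/2 = 11/2.
z₂ = (11/2 + 30/(11/2))/2 = 241/44.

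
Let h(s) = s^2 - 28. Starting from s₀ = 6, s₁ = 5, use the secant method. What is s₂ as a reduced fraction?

h(6) = 8, h(5) = -3. s₂ = 5 - (-3)·(5 - 6)/((-3) - 8) = 58/11.

58/11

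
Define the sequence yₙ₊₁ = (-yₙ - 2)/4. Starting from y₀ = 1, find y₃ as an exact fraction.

y₁ = (-1 - 2)/4 = -3/4.
y₂ = (-(-3/4) - 2)/4 = -5/16.
y₃ = (-(-5/16) - 2)/4 = -27/64.

-27/64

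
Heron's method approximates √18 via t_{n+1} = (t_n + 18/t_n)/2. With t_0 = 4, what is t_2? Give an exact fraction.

577/136

t_1 = (4 + 18/4)/2 = 17/4.
t_2 = (17/4 + 18/(17/4))/2 = 577/136.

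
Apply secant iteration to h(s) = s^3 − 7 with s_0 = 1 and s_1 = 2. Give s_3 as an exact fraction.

h(1) = −6, h(2) = 1. s_2 = 2 − 1·(2 − 1)/(1 − (−6)) = 13/7.
h(2) = 1, h(13/7) = −204/343. s_3 = (13/7) − (−204/343)·((13/7) − 2)/((−204/343) − 1) = 1045/547.

1045/547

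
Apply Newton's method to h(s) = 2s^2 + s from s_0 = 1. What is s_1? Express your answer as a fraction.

h'(s) = 4s + 1.
h(1) = 3, h'(1) = 5, so s_1 = 1 − 3/5 = 2/5.

2/5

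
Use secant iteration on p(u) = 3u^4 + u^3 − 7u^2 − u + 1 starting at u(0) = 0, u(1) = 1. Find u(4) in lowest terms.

26754049/82152321

p(0) = 1, p(1) = −3. u(2) = 1 − (−3)·(1 − 0)/((−3) − 1) = 1/4.
p(1) = −3, p(1/4) = 87/256. u(3) = (1/4) − (87/256)·((1/4) − 1)/((87/256) − (−3)) = 31/95.
p(1/4) = 87/256, p(31/95) = −238467/81450625. u(4) = (31/95) − (−238467/81450625)·((31/95) − (1/4))/((−238467/81450625) − (87/256)) = 26754049/82152321.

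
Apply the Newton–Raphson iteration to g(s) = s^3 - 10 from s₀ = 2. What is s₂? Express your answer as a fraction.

3277/1521

g'(s) = 3s^2.
g(2) = -2, g'(2) = 12, so s₁ = 2 - (-2)/12 = 13/6.
g(13/6) = 37/216, g'(13/6) = 169/12, so s₂ = (13/6) - (37/216)/(169/12) = 3277/1521.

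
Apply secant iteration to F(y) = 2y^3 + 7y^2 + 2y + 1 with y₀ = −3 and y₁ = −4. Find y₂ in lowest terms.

−85/27

F(−3) = 4, F(−4) = −23. y₂ = (−4) − (−23)·((−4) − (−3))/((−23) − 4) = −85/27.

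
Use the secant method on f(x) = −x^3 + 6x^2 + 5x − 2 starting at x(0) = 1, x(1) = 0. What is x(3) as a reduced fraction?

25/77

f(1) = 8, f(0) = −2. x(2) = 0 − (−2)·(0 − 1)/((−2) − 8) = 1/5.
f(0) = −2, f(1/5) = −96/125. x(3) = (1/5) − (−96/125)·((1/5) − 0)/((−96/125) − (−2)) = 25/77.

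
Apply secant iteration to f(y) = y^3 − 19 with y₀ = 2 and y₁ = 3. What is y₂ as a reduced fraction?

49/19

f(2) = −11, f(3) = 8. y₂ = 3 − 8·(3 − 2)/(8 − (−11)) = 49/19.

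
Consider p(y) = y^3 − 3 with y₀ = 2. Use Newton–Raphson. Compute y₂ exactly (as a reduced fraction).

p'(y) = 3y^2.
p(2) = 5, p'(2) = 12, so y₁ = 2 − 5/12 = 19/12.
p(19/12) = 1675/1728, p'(19/12) = 361/48, so y₂ = (19/12) − (1675/1728)/(361/48) = 9451/6498.

9451/6498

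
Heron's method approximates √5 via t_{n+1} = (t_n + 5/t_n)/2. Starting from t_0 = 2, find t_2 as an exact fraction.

t_1 = (2 + 5/2)/2 = 9/4.
t_2 = (9/4 + 5/(9/4))/2 = 161/72.

161/72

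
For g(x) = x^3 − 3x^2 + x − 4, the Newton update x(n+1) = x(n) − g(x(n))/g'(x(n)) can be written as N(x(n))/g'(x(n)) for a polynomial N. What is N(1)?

3

g'(x) = 3x^2 − 6x + 1.
N(x) = x·g'(x) − g(x) = x·(3x^2 − 6x + 1) − (x^3 − 3x^2 + x − 4) = 2x^3 − 3x^2 + 4.
N(1) = 3.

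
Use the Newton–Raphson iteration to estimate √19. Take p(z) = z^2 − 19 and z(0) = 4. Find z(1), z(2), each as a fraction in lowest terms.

p'(z) = 2z.
p(4) = −3, p'(4) = 8, so z(1) = 4 − (−3)/8 = 35/8.
p(35/8) = 9/64, p'(35/8) = 35/4, so z(2) = (35/8) − (9/64)/(35/4) = 2441/560.

z(1) = 35/8, z(2) = 2441/560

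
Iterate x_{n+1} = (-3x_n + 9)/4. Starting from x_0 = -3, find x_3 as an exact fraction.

x_1 = (-3·(-3) + 9)/4 = 9/2.
x_2 = (-3·(9/2) + 9)/4 = -9/8.
x_3 = (-3·(-9/8) + 9)/4 = 99/32.

99/32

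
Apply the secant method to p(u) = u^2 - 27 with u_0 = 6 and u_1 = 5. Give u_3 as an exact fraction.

p(6) = 9, p(5) = -2. u_2 = 5 - (-2)·(5 - 6)/((-2) - 9) = 57/11.
p(5) = -2, p(57/11) = -18/121. u_3 = (57/11) - (-18/121)·((57/11) - 5)/((-18/121) - (-2)) = 291/56.

291/56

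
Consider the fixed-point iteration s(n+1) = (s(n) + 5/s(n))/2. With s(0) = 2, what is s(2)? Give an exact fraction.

s(1) = (2 + 5/2)/2 = 9/4.
s(2) = (9/4 + 5/(9/4))/2 = 161/72.

161/72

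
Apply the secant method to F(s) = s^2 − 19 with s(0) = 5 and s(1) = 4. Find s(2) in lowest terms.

13/3

F(5) = 6, F(4) = −3. s(2) = 4 − (−3)·(4 − 5)/((−3) − 6) = 13/3.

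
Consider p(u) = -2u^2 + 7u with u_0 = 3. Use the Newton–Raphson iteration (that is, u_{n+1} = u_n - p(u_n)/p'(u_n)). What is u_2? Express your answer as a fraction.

p'(u) = -4u + 7.
p(3) = 3, p'(3) = -5, so u_1 = 3 - 3/(-5) = 18/5.
p(18/5) = -18/25, p'(18/5) = -37/5, so u_2 = (18/5) - (-18/25)/(-37/5) = 648/185.

648/185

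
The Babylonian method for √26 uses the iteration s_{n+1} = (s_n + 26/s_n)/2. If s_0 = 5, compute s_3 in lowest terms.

54100801/10610040

s_1 = (5 + 26/5)/2 = 51/10.
s_2 = (51/10 + 26/(51/10))/2 = 5201/1020.
s_3 = (5201/1020 + 26/(5201/1020))/2 = 54100801/10610040.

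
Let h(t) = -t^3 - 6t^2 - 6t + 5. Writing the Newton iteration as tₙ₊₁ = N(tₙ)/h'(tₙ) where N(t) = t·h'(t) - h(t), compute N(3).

h'(t) = -3t^2 - 12t - 6.
N(t) = t·h'(t) - h(t) = t·(-3t^2 - 12t - 6) - (-t^3 - 6t^2 - 6t + 5) = -2t^3 - 6t^2 - 5.
N(3) = -113.

-113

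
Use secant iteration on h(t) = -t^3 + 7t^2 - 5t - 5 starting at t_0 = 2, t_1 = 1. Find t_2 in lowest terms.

13/9

h(2) = 5, h(1) = -4. t_2 = 1 - (-4)·(1 - 2)/((-4) - 5) = 13/9.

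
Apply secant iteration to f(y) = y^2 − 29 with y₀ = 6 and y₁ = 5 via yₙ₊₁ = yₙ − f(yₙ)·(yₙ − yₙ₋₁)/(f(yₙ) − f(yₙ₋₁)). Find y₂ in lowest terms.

f(6) = 7, f(5) = −4. y₂ = 5 − (−4)·(5 − 6)/((−4) − 7) = 59/11.

59/11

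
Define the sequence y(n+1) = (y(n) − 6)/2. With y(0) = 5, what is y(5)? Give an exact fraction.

−181/32

y(1) = (5 − 6)/2 = −1/2.
y(2) = ((−1/2) − 6)/2 = −13/4.
y(3) = ((−13/4) − 6)/2 = −37/8.
y(4) = ((−37/8) − 6)/2 = −85/16.
y(5) = ((−85/16) − 6)/2 = −181/32.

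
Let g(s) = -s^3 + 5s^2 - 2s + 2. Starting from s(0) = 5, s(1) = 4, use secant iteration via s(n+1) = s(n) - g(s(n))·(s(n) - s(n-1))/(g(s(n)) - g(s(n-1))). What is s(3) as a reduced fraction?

g(5) = -8, g(4) = 10. s(2) = 4 - 10·(4 - 5)/(10 - (-8)) = 41/9.
g(4) = 10, g(41/9) = 1540/729. s(3) = (41/9) - (1540/729)·((41/9) - 4)/((1540/729) - 10) = 541/115.

541/115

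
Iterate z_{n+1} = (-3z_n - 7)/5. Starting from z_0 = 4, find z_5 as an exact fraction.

-3919/3125

z_1 = (-3·4 - 7)/5 = -19/5.
z_2 = (-3·(-19/5) - 7)/5 = 22/25.
z_3 = (-3·(22/25) - 7)/5 = -241/125.
z_4 = (-3·(-241/125) - 7)/5 = -152/625.
z_5 = (-3·(-152/625) - 7)/5 = -3919/3125.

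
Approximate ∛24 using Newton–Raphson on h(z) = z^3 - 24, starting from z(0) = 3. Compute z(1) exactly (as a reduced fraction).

h'(z) = 3z^2.
h(3) = 3, h'(3) = 27, so z(1) = 3 - 3/27 = 26/9.

26/9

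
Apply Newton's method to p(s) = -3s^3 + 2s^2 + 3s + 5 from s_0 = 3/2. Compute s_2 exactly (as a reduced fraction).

1088779/614790

p'(s) = -9s^2 + 4s + 3.
p(3/2) = 31/8, p'(3/2) = -45/4, so s_1 = (3/2) - (31/8)/(-45/4) = 83/45.
p(83/45) = -45167/30375, p'(83/45) = -506/25, so s_2 = (83/45) - (-45167/30375)/(-506/25) = 1088779/614790.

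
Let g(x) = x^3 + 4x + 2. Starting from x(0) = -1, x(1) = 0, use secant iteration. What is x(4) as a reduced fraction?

-20950/44263

g(-1) = -3, g(0) = 2. x(2) = 0 - 2·(0 - (-1))/(2 - (-3)) = -2/5.
g(0) = 2, g(-2/5) = 42/125. x(3) = (-2/5) - (42/125)·((-2/5) - 0)/((42/125) - 2) = -25/52.
g(-2/5) = 42/125, g(-25/52) = -4809/140608. x(4) = (-25/52) - (-4809/140608)·((-25/52) - (-2/5))/((-4809/140608) - (42/125)) = -20950/44263.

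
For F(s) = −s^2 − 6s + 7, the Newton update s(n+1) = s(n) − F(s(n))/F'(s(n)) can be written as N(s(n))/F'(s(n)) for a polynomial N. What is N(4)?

−23

F'(s) = −2s − 6.
N(s) = s·F'(s) − F(s) = s·(−2s − 6) − (−s^2 − 6s + 7) = −s^2 − 7.
N(4) = −23.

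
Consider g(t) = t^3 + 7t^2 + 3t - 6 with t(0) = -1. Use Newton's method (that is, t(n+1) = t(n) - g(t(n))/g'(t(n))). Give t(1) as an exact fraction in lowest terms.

g'(t) = 3t^2 + 14t + 3.
g(-1) = -3, g'(-1) = -8, so t(1) = (-1) - (-3)/(-8) = -11/8.

-11/8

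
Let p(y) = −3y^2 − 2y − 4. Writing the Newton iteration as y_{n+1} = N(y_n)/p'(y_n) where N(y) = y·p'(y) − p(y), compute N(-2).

p'(y) = −6y − 2.
N(y) = y·p'(y) − p(y) = y·(−6y − 2) − (−3y^2 − 2y − 4) = −3y^2 + 4.
N(-2) = −8.

−8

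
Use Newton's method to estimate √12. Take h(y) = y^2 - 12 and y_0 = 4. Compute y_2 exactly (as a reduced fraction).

h'(y) = 2y.
h(4) = 4, h'(4) = 8, so y_1 = 4 - 4/8 = 7/2.
h(7/2) = 1/4, h'(7/2) = 7, so y_2 = (7/2) - (1/4)/7 = 97/28.

97/28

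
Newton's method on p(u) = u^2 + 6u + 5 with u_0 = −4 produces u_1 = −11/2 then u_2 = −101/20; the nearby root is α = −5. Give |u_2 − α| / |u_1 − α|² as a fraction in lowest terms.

u_1 − α = −11/2 − (−5) = −11/2 + 5 = −1/2, so |u_1 − α| = 1/2.
u_2 − α = −101/20 − (−5) = −101/20 + 5 = −1/20, so |u_2 − α| = 1/20.
|u_1 − α|² = 1/4.
Ratio = (1/20) / (1/4) = 1/5.

1/5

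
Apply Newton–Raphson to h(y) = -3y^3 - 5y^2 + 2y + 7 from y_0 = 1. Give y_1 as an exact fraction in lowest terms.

h'(y) = -9y^2 - 10y + 2.
h(1) = 1, h'(1) = -17, so y_1 = 1 - 1/(-17) = 18/17.

18/17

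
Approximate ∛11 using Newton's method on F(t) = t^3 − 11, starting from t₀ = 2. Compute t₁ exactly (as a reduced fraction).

9/4

F'(t) = 3t^2.
F(2) = −3, F'(2) = 12, so t₁ = 2 − (−3)/12 = 9/4.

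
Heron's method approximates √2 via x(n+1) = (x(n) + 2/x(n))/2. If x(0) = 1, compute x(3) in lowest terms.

577/408

x(1) = (1 + 2/1)/2 = 3/2.
x(2) = (3/2 + 2/(3/2))/2 = 17/12.
x(3) = (17/12 + 2/(17/12))/2 = 577/408.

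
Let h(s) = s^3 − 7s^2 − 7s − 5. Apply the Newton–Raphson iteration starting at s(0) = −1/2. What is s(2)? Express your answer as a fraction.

h'(s) = 3s^2 − 14s − 7.
h(−1/2) = −27/8, h'(−1/2) = 3/4, so s(1) = (−1/2) − (−27/8)/(3/4) = 4.
h(4) = −81, h'(4) = −15, so s(2) = 4 − (−81)/(−15) = −7/5.

−7/5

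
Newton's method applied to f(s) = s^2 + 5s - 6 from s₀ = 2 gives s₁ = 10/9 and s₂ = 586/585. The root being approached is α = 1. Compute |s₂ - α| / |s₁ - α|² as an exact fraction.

s₁ - α = 10/9 - 1 = 1/9, so |s₁ - α| = 1/9.
s₂ - α = 586/585 - 1 = 1/585, so |s₂ - α| = 1/585.
|s₁ - α|² = 1/81.
Ratio = (1/585) / (1/81) = 9/65.

9/65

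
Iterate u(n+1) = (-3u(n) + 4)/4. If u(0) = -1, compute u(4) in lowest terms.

19/256

u(1) = (-3·(-1) + 4)/4 = 7/4.
u(2) = (-3·(7/4) + 4)/4 = -5/16.
u(3) = (-3·(-5/16) + 4)/4 = 79/64.
u(4) = (-3·(79/64) + 4)/4 = 19/256.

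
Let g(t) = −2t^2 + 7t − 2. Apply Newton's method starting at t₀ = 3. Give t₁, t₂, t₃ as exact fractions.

g'(t) = −4t + 7.
g(3) = 1, g'(3) = −5, so t₁ = 3 − 1/(−5) = 16/5.
g(16/5) = −2/25, g'(16/5) = −29/5, so t₂ = (16/5) − (−2/25)/(−29/5) = 462/145.
g(462/145) = −8/21025, g'(462/145) = −833/145, so t₃ = (462/145) − (−8/21025)/(−833/145) = 384838/120785.

t₁ = 16/5, t₂ = 462/145, t₃ = 384838/120785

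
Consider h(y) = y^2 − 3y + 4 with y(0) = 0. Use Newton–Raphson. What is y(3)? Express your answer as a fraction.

364/93

h'(y) = 2y − 3.
h(0) = 4, h'(0) = −3, so y(1) = 0 − 4/(−3) = 4/3.
h(4/3) = 16/9, h'(4/3) = −1/3, so y(2) = (4/3) − (16/9)/(−1/3) = 20/3.
h(20/3) = 256/9, h'(20/3) = 31/3, so y(3) = (20/3) − (256/9)/(31/3) = 364/93.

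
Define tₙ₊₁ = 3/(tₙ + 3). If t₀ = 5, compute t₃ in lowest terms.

t₁ = 3/(5 + 3) = 3/8.
t₂ = 3/(3/8 + 3) = 8/9.
t₃ = 3/(8/9 + 3) = 27/35.

27/35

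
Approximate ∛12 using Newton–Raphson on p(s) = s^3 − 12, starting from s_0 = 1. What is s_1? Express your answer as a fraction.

p'(s) = 3s^2.
p(1) = −11, p'(1) = 3, so s_1 = 1 − (−11)/3 = 14/3.

14/3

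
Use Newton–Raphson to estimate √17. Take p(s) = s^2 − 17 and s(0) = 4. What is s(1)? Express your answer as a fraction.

p'(s) = 2s.
p(4) = −1, p'(4) = 8, so s(1) = 4 − (−1)/8 = 33/8.

33/8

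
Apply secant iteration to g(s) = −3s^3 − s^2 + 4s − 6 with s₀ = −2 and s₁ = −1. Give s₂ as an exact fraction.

g(−2) = 6, g(−1) = −8. s₂ = (−1) − (−8)·((−1) − (−2))/((−8) − 6) = −11/7.

−11/7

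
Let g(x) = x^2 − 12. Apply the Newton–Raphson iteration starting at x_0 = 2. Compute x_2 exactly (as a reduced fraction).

7/2

g'(x) = 2x.
g(2) = −8, g'(2) = 4, so x_1 = 2 − (−8)/4 = 4.
g(4) = 4, g'(4) = 8, so x_2 = 4 − 4/8 = 7/2.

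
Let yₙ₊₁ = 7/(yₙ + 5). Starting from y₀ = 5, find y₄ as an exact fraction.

y₁ = 7/(5 + 5) = 7/10.
y₂ = 7/(7/10 + 5) = 70/57.
y₃ = 7/(70/57 + 5) = 399/355.
y₄ = 7/(399/355 + 5) = 2485/2174.

2485/2174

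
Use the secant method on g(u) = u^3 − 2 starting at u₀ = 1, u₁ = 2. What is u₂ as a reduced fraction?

8/7

g(1) = −1, g(2) = 6. u₂ = 2 − 6·(2 − 1)/(6 − (−1)) = 8/7.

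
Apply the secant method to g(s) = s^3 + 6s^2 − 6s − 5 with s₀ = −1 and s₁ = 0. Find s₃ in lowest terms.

g(−1) = 6, g(0) = −5. s₂ = 0 − (−5)·(0 − (−1))/((−5) − 6) = −5/11.
g(0) = −5, g(−5/11) = −1500/1331. s₃ = (−5/11) − (−1500/1331)·((−5/11) − 0)/((−1500/1331) − (−5)) = −605/1031.

−605/1031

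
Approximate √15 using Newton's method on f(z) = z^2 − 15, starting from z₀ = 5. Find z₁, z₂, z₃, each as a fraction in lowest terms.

z₁ = 4, z₂ = 31/8, z₃ = 1921/496

f'(z) = 2z.
f(5) = 10, f'(5) = 10, so z₁ = 5 − 10/10 = 4.
f(4) = 1, f'(4) = 8, so z₂ = 4 − 1/8 = 31/8.
f(31/8) = 1/64, f'(31/8) = 31/4, so z₃ = (31/8) − (1/64)/(31/4) = 1921/496.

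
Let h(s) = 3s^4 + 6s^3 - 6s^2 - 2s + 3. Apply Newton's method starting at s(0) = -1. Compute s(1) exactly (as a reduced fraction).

-3/4

h'(s) = 12s^3 + 18s^2 - 12s - 2.
h(-1) = -4, h'(-1) = 16, so s(1) = (-1) - (-4)/16 = -3/4.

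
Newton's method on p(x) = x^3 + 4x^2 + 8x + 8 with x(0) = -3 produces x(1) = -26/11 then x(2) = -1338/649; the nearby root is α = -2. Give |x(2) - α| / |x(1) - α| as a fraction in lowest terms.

x(1) - α = -26/11 - (-2) = -26/11 + 2 = -4/11, so |x(1) - α| = 4/11.
x(2) - α = -1338/649 - (-2) = -1338/649 + 2 = -40/649, so |x(2) - α| = 40/649.
Ratio = (40/649) / (4/11) = 10/59.

10/59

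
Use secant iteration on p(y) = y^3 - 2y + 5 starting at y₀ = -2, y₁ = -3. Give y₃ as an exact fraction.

-10475/5033

p(-2) = 1, p(-3) = -16. y₂ = (-3) - (-16)·((-3) - (-2))/((-16) - 1) = -35/17.
p(-3) = -16, p(-35/17) = 1920/4913. y₃ = (-35/17) - (1920/4913)·((-35/17) - (-3))/((1920/4913) - (-16)) = -10475/5033.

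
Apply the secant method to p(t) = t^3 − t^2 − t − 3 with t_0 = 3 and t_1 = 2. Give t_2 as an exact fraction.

p(3) = 12, p(2) = −1. t_2 = 2 − (−1)·(2 − 3)/((−1) − 12) = 27/13.

27/13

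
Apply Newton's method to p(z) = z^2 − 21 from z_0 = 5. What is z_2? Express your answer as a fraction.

527/115

p'(z) = 2z.
p(5) = 4, p'(5) = 10, so z_1 = 5 − 4/10 = 23/5.
p(23/5) = 4/25, p'(23/5) = 46/5, so z_2 = (23/5) − (4/25)/(46/5) = 527/115.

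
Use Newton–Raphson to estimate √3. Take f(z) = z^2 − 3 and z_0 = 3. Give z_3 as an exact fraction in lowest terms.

f'(z) = 2z.
f(3) = 6, f'(3) = 6, so z_1 = 3 − 6/6 = 2.
f(2) = 1, f'(2) = 4, so z_2 = 2 − 1/4 = 7/4.
f(7/4) = 1/16, f'(7/4) = 7/2, so z_3 = (7/4) − (1/16)/(7/2) = 97/56.

97/56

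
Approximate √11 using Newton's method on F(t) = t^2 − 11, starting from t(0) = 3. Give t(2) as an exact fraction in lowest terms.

199/60

F'(t) = 2t.
F(3) = −2, F'(3) = 6, so t(1) = 3 − (−2)/6 = 10/3.
F(10/3) = 1/9, F'(10/3) = 20/3, so t(2) = (10/3) − (1/9)/(20/3) = 199/60.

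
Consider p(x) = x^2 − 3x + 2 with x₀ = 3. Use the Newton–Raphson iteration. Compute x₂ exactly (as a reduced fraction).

31/15

p'(x) = 2x − 3.
p(3) = 2, p'(3) = 3, so x₁ = 3 − 2/3 = 7/3.
p(7/3) = 4/9, p'(7/3) = 5/3, so x₂ = (7/3) − (4/9)/(5/3) = 31/15.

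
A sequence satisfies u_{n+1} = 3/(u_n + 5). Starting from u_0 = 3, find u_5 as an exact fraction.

u_1 = 3/(3 + 5) = 3/8.
u_2 = 3/(3/8 + 5) = 24/43.
u_3 = 3/(24/43 + 5) = 129/239.
u_4 = 3/(129/239 + 5) = 717/1324.
u_5 = 3/(717/1324 + 5) = 3972/7337.

3972/7337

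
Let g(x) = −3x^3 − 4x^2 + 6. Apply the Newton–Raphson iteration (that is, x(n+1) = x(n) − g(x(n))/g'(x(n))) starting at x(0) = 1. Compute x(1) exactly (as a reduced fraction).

g'(x) = −9x^2 − 8x.
g(1) = −1, g'(1) = −17, so x(1) = 1 − (−1)/(−17) = 16/17.

16/17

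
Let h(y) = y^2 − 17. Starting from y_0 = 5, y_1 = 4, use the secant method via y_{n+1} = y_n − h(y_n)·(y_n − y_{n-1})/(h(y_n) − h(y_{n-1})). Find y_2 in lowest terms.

37/9

h(5) = 8, h(4) = −1. y_2 = 4 − (−1)·(4 − 5)/((−1) − 8) = 37/9.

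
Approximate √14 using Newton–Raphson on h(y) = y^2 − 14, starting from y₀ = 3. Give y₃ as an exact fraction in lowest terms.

h'(y) = 2y.
h(3) = −5, h'(3) = 6, so y₁ = 3 − (−5)/6 = 23/6.
h(23/6) = 25/36, h'(23/6) = 23/3, so y₂ = (23/6) − (25/36)/(23/3) = 1033/276.
h(1033/276) = 625/76176, h'(1033/276) = 1033/138, so y₃ = (1033/276) − (625/76176)/(1033/138) = 2133553/570216.

2133553/570216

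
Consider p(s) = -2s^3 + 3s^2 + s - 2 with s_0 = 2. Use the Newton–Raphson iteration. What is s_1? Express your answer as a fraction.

p'(s) = -6s^2 + 6s + 1.
p(2) = -4, p'(2) = -11, so s_1 = 2 - (-4)/(-11) = 18/11.

18/11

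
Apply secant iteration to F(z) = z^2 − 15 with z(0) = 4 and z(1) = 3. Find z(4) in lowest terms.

F(4) = 1, F(3) = −6. z(2) = 3 − (−6)·(3 − 4)/((−6) − 1) = 27/7.
F(3) = −6, F(27/7) = −6/49. z(3) = (27/7) − (−6/49)·((27/7) − 3)/((−6/49) − (−6)) = 31/8.
F(27/7) = −6/49, F(31/8) = 1/64. z(4) = (31/8) − (1/64)·((31/8) − (27/7))/((1/64) − (−6/49)) = 1677/433.

1677/433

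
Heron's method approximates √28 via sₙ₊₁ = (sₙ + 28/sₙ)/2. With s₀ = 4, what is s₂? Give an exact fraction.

233/44

s₁ = (4 + 28/4)/2 = 11/2.
s₂ = (11/2 + 28/(11/2))/2 = 233/44.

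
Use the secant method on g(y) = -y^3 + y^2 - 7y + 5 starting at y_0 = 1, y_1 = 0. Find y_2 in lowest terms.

5/7

g(1) = -2, g(0) = 5. y_2 = 0 - 5·(0 - 1)/(5 - (-2)) = 5/7.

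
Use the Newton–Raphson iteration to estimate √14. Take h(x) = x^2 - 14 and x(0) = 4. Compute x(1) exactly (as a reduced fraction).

h'(x) = 2x.
h(4) = 2, h'(4) = 8, so x(1) = 4 - 2/8 = 15/4.

15/4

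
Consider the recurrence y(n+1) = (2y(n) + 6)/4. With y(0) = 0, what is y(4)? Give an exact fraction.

45/16

y(1) = (2·0 + 6)/4 = 3/2.
y(2) = (2·(3/2) + 6)/4 = 9/4.
y(3) = (2·(9/4) + 6)/4 = 21/8.
y(4) = (2·(21/8) + 6)/4 = 45/16.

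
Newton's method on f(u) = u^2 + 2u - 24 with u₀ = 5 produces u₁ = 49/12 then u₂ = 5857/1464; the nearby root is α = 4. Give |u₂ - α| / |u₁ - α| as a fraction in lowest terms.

u₁ - α = 49/12 - 4 = 1/12, so |u₁ - α| = 1/12.
u₂ - α = 5857/1464 - 4 = 1/1464, so |u₂ - α| = 1/1464.
Ratio = (1/1464) / (1/12) = 1/122.

1/122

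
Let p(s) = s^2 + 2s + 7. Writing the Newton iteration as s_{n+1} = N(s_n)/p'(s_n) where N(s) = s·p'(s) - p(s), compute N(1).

-6

p'(s) = 2s + 2.
N(s) = s·p'(s) - p(s) = s·(2s + 2) - (s^2 + 2s + 7) = s^2 - 7.
N(1) = -6.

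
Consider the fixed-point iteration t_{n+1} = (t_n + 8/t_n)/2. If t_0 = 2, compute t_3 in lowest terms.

577/204

t_1 = (2 + 8/2)/2 = 3.
t_2 = (3 + 8/3)/2 = 17/6.
t_3 = (17/6 + 8/(17/6))/2 = 577/204.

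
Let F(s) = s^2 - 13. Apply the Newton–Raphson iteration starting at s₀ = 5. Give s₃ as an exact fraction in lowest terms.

117487/32585

F'(s) = 2s.
F(5) = 12, F'(5) = 10, so s₁ = 5 - 12/10 = 19/5.
F(19/5) = 36/25, F'(19/5) = 38/5, so s₂ = (19/5) - (36/25)/(38/5) = 343/95.
F(343/95) = 324/9025, F'(343/95) = 686/95, so s₃ = (343/95) - (324/9025)/(686/95) = 117487/32585.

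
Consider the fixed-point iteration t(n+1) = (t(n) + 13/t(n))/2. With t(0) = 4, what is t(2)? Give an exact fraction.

1673/464

t(1) = (4 + 13/4)/2 = 29/8.
t(2) = (29/8 + 13/(29/8))/2 = 1673/464.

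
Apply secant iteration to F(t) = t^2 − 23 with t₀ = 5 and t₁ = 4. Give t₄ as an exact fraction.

F(5) = 2, F(4) = −7. t₂ = 4 − (−7)·(4 − 5)/((−7) − 2) = 43/9.
F(4) = −7, F(43/9) = −14/81. t₃ = (43/9) − (−14/81)·((43/9) − 4)/((−14/81) − (−7)) = 379/79.
F(43/9) = −14/81, F(379/79) = 98/6241. t₄ = (379/79) − (98/6241)·((379/79) − (43/9))/((98/6241) − (−14/81)) = 16325/3404.

16325/3404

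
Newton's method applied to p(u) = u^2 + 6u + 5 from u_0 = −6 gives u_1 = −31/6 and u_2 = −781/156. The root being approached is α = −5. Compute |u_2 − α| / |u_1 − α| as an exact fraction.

1/26

u_1 − α = −31/6 − (−5) = −31/6 + 5 = −1/6, so |u_1 − α| = 1/6.
u_2 − α = −781/156 − (−5) = −781/156 + 5 = −1/156, so |u_2 − α| = 1/156.
Ratio = (1/156) / (1/6) = 1/26.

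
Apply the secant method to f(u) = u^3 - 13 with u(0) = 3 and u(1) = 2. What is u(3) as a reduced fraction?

f(3) = 14, f(2) = -5. u(2) = 2 - (-5)·(2 - 3)/((-5) - 14) = 43/19.
f(2) = -5, f(43/19) = -9660/6859. u(3) = (43/19) - (-9660/6859)·((43/19) - 2)/((-9660/6859) - (-5)) = 11659/4927.

11659/4927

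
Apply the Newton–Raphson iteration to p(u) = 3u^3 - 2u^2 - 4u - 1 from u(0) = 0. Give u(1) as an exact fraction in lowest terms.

p'(u) = 9u^2 - 4u - 4.
p(0) = -1, p'(0) = -4, so u(1) = 0 - (-1)/(-4) = -1/4.

-1/4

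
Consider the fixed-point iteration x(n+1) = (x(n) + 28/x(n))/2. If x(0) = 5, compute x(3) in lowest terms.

x(1) = (5 + 28/5)/2 = 53/10.
x(2) = (53/10 + 28/(53/10))/2 = 5609/1060.
x(3) = (5609/1060 + 28/(5609/1060))/2 = 62921681/11891080.

62921681/11891080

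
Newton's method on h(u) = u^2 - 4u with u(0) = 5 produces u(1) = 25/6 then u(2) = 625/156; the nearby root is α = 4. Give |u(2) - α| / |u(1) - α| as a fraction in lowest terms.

u(1) - α = 25/6 - 4 = 1/6, so |u(1) - α| = 1/6.
u(2) - α = 625/156 - 4 = 1/156, so |u(2) - α| = 1/156.
Ratio = (1/156) / (1/6) = 1/26.

1/26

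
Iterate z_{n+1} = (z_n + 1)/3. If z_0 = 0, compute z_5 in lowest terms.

z_1 = (0 + 1)/3 = 1/3.
z_2 = ((1/3) + 1)/3 = 4/9.
z_3 = ((4/9) + 1)/3 = 13/27.
z_4 = ((13/27) + 1)/3 = 40/81.
z_5 = ((40/81) + 1)/3 = 121/243.

121/243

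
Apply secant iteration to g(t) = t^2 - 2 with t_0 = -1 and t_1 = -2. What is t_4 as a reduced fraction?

g(-1) = -1, g(-2) = 2. t_2 = (-2) - 2·((-2) - (-1))/(2 - (-1)) = -4/3.
g(-2) = 2, g(-4/3) = -2/9. t_3 = (-4/3) - (-2/9)·((-4/3) - (-2))/((-2/9) - 2) = -7/5.
g(-4/3) = -2/9, g(-7/5) = -1/25. t_4 = (-7/5) - (-1/25)·((-7/5) - (-4/3))/((-1/25) - (-2/9)) = -58/41.

-58/41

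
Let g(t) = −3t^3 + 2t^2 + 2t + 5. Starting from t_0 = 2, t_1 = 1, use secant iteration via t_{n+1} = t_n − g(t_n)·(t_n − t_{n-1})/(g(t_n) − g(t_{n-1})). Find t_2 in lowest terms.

19/13

g(2) = −7, g(1) = 6. t_2 = 1 − 6·(1 − 2)/(6 − (−7)) = 19/13.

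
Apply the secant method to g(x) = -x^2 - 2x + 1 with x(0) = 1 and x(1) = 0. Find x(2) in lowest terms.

g(1) = -2, g(0) = 1. x(2) = 0 - 1·(0 - 1)/(1 - (-2)) = 1/3.

1/3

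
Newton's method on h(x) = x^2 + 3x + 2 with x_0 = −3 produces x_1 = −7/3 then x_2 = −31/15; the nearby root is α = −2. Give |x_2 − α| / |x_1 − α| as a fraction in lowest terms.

x_1 − α = −7/3 − (−2) = −7/3 + 2 = −1/3, so |x_1 − α| = 1/3.
x_2 − α = −31/15 − (−2) = −31/15 + 2 = −1/15, so |x_2 − α| = 1/15.
Ratio = (1/15) / (1/3) = 1/5.

1/5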